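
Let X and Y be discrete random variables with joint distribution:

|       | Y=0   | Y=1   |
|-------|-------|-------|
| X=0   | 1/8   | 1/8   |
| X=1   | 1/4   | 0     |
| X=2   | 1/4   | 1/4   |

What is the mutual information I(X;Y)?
Marginal P(X) (row sums):
  P(X=0) = 1/8 + 1/8 = 1/4
  P(X=1) = 1/4 + 0 = 1/4
  P(X=2) = 1/4 + 1/4 = 1/2
Marginal P(Y) (column sums):
  P(Y=0) = 1/8 + 1/4 + 1/4 = 5/8
  P(Y=1) = 1/8 + 0 + 1/4 = 3/8

H(X) = -[(1/4)·log₂(1/4) + (1/4)·log₂(1/4) + (1/2)·log₂(1/2)]
  = 0.5000 + 0.5000 + 0.5000
  = 1.5000 bits
H(Y) = -[(5/8)·log₂(5/8) + (3/8)·log₂(3/8)]
  = 0.4238 + 0.5306
  = 0.9544 bits
H(X,Y) = -[(1/8)·log₂(1/8) + (1/8)·log₂(1/8) + (1/4)·log₂(1/4) + (1/4)·log₂(1/4) + (1/4)·log₂(1/4)]
  = 0.3750 + 0.3750 + 0.5000 + 0.5000 + 0.5000
  = 2.2500 bits

I(X;Y) = H(X) + H(Y) - H(X,Y)
  = 1.5000 + 0.9544 - 2.2500
  = 0.2044 bits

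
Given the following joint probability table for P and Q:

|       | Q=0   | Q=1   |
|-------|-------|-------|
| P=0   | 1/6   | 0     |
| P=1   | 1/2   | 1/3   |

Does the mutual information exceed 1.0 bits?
Marginal P(P) (row sums):
  P(P=0) = 1/6 + 0 = 1/6
  P(P=1) = 1/2 + 1/3 = 5/6
Marginal P(Q) (column sums):
  P(Q=0) = 1/6 + 1/2 = 2/3
  P(Q=1) = 0 + 1/3 = 1/3

H(P) = -[(1/6)·log₂(1/6) + (5/6)·log₂(5/6)]
  = 0.4308 + 0.2192
  = 0.6500 bits
H(Q) = -[(2/3)·log₂(2/3) + (1/3)·log₂(1/3)]
  = 0.3900 + 0.5283
  = 0.9183 bits
H(P,Q) = -[(1/6)·log₂(1/6) + (1/2)·log₂(1/2) + (1/3)·log₂(1/3)]
  = 0.4308 + 0.5000 + 0.5283
  = 1.4591 bits

I(P;Q) = H(P) + H(Q) - H(P,Q)
  = 0.6500 + 0.9183 - 1.4591
  = 0.1092 bits

No. I(P;Q) = 0.1092 bits, which is ≤ 1.0 bits.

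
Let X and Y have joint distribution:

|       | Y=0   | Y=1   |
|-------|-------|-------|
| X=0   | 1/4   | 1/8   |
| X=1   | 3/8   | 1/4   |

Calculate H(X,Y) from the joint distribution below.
H(X,Y) = -Σ P(X,Y) log₂ P(X,Y), summed over the non-zero cells:
H(X,Y) = -[(1/4)·log₂(1/4) + (1/8)·log₂(1/8) + (3/8)·log₂(3/8) + (1/4)·log₂(1/4)]
  = 0.5000 + 0.3750 + 0.5306 + 0.5000
  = 1.9056 bits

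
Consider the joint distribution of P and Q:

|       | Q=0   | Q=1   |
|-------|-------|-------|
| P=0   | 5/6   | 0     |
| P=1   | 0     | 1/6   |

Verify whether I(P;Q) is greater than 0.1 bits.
Marginal P(P) (row sums):
  P(P=0) = 5/6 + 0 = 5/6
  P(P=1) = 0 + 1/6 = 1/6
Marginal P(Q) (column sums):
  P(Q=0) = 5/6 + 0 = 5/6
  P(Q=1) = 0 + 1/6 = 1/6

H(P) = -[(5/6)·log₂(5/6) + (1/6)·log₂(1/6)]
  = 0.2192 + 0.4308
  = 0.6500 bits
H(Q) = -[(5/6)·log₂(5/6) + (1/6)·log₂(1/6)]
  = 0.2192 + 0.4308
  = 0.6500 bits
H(P,Q) = -[(5/6)·log₂(5/6) + (1/6)·log₂(1/6)]
  = 0.2192 + 0.4308
  = 0.6500 bits

I(P;Q) = H(P) + H(Q) - H(P,Q)
  = 0.6500 + 0.6500 - 0.6500
  = 0.6500 bits

Yes. I(P;Q) = 0.6500 bits, which is > 0.1 bits.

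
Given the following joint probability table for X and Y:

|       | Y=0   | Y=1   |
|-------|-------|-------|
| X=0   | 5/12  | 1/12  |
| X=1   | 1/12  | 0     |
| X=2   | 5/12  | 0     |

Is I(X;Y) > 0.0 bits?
Marginal P(X) (row sums):
  P(X=0) = 5/12 + 1/12 = 1/2
  P(X=1) = 1/12 + 0 = 1/12
  P(X=2) = 5/12 + 0 = 5/12
Marginal P(Y) (column sums):
  P(Y=0) = 5/12 + 1/12 + 5/12 = 11/12
  P(Y=1) = 1/12 + 0 + 0 = 1/12

H(X) = -[(1/2)·log₂(1/2) + (1/12)·log₂(1/12) + (5/12)·log₂(5/12)]
  = 0.5000 + 0.2987 + 0.5263
  = 1.3250 bits
H(Y) = -[(11/12)·log₂(11/12) + (1/12)·log₂(1/12)]
  = 0.1151 + 0.2987
  = 0.4138 bits
H(X,Y) = -[(5/12)·log₂(5/12) + (1/12)·log₂(1/12) + (1/12)·log₂(1/12) + (5/12)·log₂(5/12)]
  = 0.5263 + 0.2987 + 0.2987 + 0.5263
  = 1.6500 bits

I(X;Y) = H(X) + H(Y) - H(X,Y)
  = 1.3250 + 0.4138 - 1.6500
  = 0.0888 bits

Yes. I(X;Y) = 0.0888 bits, which is > 0.0 bits.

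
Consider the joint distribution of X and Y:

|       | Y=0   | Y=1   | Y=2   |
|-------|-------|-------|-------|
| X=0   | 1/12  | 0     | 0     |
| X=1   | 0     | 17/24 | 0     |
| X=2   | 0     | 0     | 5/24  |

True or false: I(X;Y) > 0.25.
Marginal P(X) (row sums):
  P(X=0) = 1/12 + 0 + 0 = 1/12
  P(X=1) = 0 + 17/24 + 0 = 17/24
  P(X=2) = 0 + 0 + 5/24 = 5/24
Marginal P(Y) (column sums):
  P(Y=0) = 1/12 + 0 + 0 = 1/12
  P(Y=1) = 0 + 17/24 + 0 = 17/24
  P(Y=2) = 0 + 0 + 5/24 = 5/24

H(X) = -[(1/12)·log₂(1/12) + (17/24)·log₂(17/24) + (5/24)·log₂(5/24)]
  = 0.2987 + 0.3524 + 0.4715
  = 1.1226 bits
H(Y) = -[(1/12)·log₂(1/12) + (17/24)·log₂(17/24) + (5/24)·log₂(5/24)]
  = 0.2987 + 0.3524 + 0.4715
  = 1.1226 bits
H(X,Y) = -[(1/12)·log₂(1/12) + (17/24)·log₂(17/24) + (5/24)·log₂(5/24)]
  = 0.2987 + 0.3524 + 0.4715
  = 1.1226 bits

I(X;Y) = H(X) + H(Y) - H(X,Y)
  = 1.1226 + 1.1226 - 1.1226
  = 1.1226 bits

True. I(X;Y) = 1.1226 bits, which is > 0.25 bits.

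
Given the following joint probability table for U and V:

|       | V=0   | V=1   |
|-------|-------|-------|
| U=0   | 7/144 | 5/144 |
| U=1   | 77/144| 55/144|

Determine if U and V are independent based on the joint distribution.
Marginal P(U) (row sums):
  P(U=0) = 7/144 + 5/144 = 1/12
  P(U=1) = 77/144 + 55/144 = 11/12
Marginal P(V) (column sums):
  P(V=0) = 7/144 + 77/144 = 7/12
  P(V=1) = 5/144 + 55/144 = 5/12

U and V are independent iff P(U=i,V=j) = P(U=i)·P(V=j) for every cell.
  P(U=0)·P(V=0) = 1/12 × 7/12 = 7/144 = P(U=0,V=0) ✓
  P(U=0)·P(V=1) = 1/12 × 5/12 = 5/144 = P(U=0,V=1) ✓
  P(U=1)·P(V=0) = 11/12 × 7/12 = 77/144 = P(U=1,V=0) ✓
  P(U=1)·P(V=1) = 11/12 × 5/12 = 55/144 = P(U=1,V=1) ✓

Yes, U and V are independent: every cell factors, so I(U;V) = 0 bits.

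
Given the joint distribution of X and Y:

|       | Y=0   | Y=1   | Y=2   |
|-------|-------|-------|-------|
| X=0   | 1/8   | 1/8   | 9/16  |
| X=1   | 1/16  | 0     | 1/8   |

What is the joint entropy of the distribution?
H(X,Y) = -Σ P(X,Y) log₂ P(X,Y), summed over the non-zero cells:
H(X,Y) = -[(1/8)·log₂(1/8) + (1/8)·log₂(1/8) + (9/16)·log₂(9/16) + (1/16)·log₂(1/16) + (1/8)·log₂(1/8)]
  = 0.3750 + 0.3750 + 0.4669 + 0.2500 + 0.3750
  = 1.8419 bits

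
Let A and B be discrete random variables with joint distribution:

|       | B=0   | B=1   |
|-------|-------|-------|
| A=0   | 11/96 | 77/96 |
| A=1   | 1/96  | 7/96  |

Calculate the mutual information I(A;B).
Marginal P(A) (row sums):
  P(A=0) = 11/96 + 77/96 = 11/12
  P(A=1) = 1/96 + 7/96 = 1/12
Marginal P(B) (column sums):
  P(B=0) = 11/96 + 1/96 = 1/8
  P(B=1) = 77/96 + 7/96 = 7/8

H(A) = -[(11/12)·log₂(11/12) + (1/12)·log₂(1/12)]
  = 0.1151 + 0.2987
  = 0.4138 bits
H(B) = -[(1/8)·log₂(1/8) + (7/8)·log₂(7/8)]
  = 0.3750 + 0.1686
  = 0.5436 bits
H(A,B) = -[(11/96)·log₂(11/96) + (77/96)·log₂(77/96) + (1/96)·log₂(1/96) + (7/96)·log₂(7/96)]
  = 0.3581 + 0.2552 + 0.0686 + 0.2755
  = 0.9574 bits

I(A;B) = H(A) + H(B) - H(A,B)
  = 0.4138 + 0.5436 - 0.9574
  = 0.0000 bits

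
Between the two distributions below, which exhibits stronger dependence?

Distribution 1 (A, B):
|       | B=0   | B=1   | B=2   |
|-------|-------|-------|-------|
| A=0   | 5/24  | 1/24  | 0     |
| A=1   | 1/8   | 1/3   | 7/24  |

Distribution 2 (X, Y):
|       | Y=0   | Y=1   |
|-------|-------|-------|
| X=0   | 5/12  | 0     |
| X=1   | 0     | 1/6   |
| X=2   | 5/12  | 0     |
Distribution 1 (A, B):
Marginal P(A) (row sums):
  P(A=0) = 5/24 + 1/24 + 0 = 1/4
  P(A=1) = 1/8 + 1/3 + 7/24 = 3/4
Marginal P(B) (column sums):
  P(B=0) = 5/24 + 1/8 = 1/3
  P(B=1) = 1/24 + 1/3 = 3/8
  P(B=2) = 0 + 7/24 = 7/24

H(A) = -[(1/4)·log₂(1/4) + (3/4)·log₂(3/4)]
  = 0.5000 + 0.3113
  = 0.8113 bits
H(B) = -[(1/3)·log₂(1/3) + (3/8)·log₂(3/8) + (7/24)·log₂(7/24)]
  = 0.5283 + 0.5306 + 0.5185
  = 1.5774 bits
H(A,B) = -[(5/24)·log₂(5/24) + (1/24)·log₂(1/24) + (1/8)·log₂(1/8) + (1/3)·log₂(1/3) + (7/24)·log₂(7/24)]
  = 0.4715 + 0.1910 + 0.3750 + 0.5283 + 0.5185
  = 2.0843 bits

I(A;B) = H(A) + H(B) - H(A,B)
  = 0.8113 + 1.5774 - 2.0843
  = 0.3044 bits

Distribution 2 (X, Y):
Marginal P(X) (row sums):
  P(X=0) = 5/12 + 0 = 5/12
  P(X=1) = 0 + 1/6 = 1/6
  P(X=2) = 5/12 + 0 = 5/12
Marginal P(Y) (column sums):
  P(Y=0) = 5/12 + 0 + 5/12 = 5/6
  P(Y=1) = 0 + 1/6 + 0 = 1/6

H(X) = -[(5/12)·log₂(5/12) + (1/6)·log₂(1/6) + (5/12)·log₂(5/12)]
  = 0.5263 + 0.4308 + 0.5263
  = 1.4834 bits
H(Y) = -[(5/6)·log₂(5/6) + (1/6)·log₂(1/6)]
  = 0.2192 + 0.4308
  = 0.6500 bits
H(X,Y) = -[(5/12)·log₂(5/12) + (1/6)·log₂(1/6) + (5/12)·log₂(5/12)]
  = 0.5263 + 0.4308 + 0.5263
  = 1.4834 bits

I(X;Y) = H(X) + H(Y) - H(X,Y)
  = 1.4834 + 0.6500 - 1.4834
  = 0.6500 bits

I(X;Y) = 0.6500 bits > I(A;B) = 0.3044 bits, so (X, Y) has the higher mutual information (stronger dependence).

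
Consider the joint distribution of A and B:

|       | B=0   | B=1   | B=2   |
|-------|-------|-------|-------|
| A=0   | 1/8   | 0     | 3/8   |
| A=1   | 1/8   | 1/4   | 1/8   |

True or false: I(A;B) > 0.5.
Marginal P(A) (row sums):
  P(A=0) = 1/8 + 0 + 3/8 = 1/2
  P(A=1) = 1/8 + 1/4 + 1/8 = 1/2
Marginal P(B) (column sums):
  P(B=0) = 1/8 + 1/8 = 1/4
  P(B=1) = 0 + 1/4 = 1/4
  P(B=2) = 3/8 + 1/8 = 1/2

H(A) = -[(1/2)·log₂(1/2) + (1/2)·log₂(1/2)]
  = 0.5000 + 0.5000
  = 1.0000 bits
H(B) = -[(1/4)·log₂(1/4) + (1/4)·log₂(1/4) + (1/2)·log₂(1/2)]
  = 0.5000 + 0.5000 + 0.5000
  = 1.5000 bits
H(A,B) = -[(1/8)·log₂(1/8) + (3/8)·log₂(3/8) + (1/8)·log₂(1/8) + (1/4)·log₂(1/4) + (1/8)·log₂(1/8)]
  = 0.3750 + 0.5306 + 0.3750 + 0.5000 + 0.3750
  = 2.1556 bits

I(A;B) = H(A) + H(B) - H(A,B)
  = 1.0000 + 1.5000 - 2.1556
  = 0.3444 bits

False. I(A;B) = 0.3444 bits, which is ≤ 0.5 bits.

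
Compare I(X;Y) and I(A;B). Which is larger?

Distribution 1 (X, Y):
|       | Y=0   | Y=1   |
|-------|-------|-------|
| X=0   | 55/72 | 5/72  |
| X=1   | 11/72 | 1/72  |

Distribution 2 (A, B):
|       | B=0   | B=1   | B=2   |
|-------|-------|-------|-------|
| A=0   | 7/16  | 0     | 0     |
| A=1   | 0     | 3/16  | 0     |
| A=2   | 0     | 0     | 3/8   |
Distribution 1 (X, Y):
Marginal P(X) (row sums):
  P(X=0) = 55/72 + 5/72 = 5/6
  P(X=1) = 11/72 + 1/72 = 1/6
Marginal P(Y) (column sums):
  P(Y=0) = 55/72 + 11/72 = 11/12
  P(Y=1) = 5/72 + 1/72 = 1/12

H(X) = -[(5/6)·log₂(5/6) + (1/6)·log₂(1/6)]
  = 0.2192 + 0.4308
  = 0.6500 bits
H(Y) = -[(11/12)·log₂(11/12) + (1/12)·log₂(1/12)]
  = 0.1151 + 0.2987
  = 0.4138 bits
H(X,Y) = -[(55/72)·log₂(55/72) + (5/72)·log₂(5/72) + (11/72)·log₂(11/72) + (1/72)·log₂(1/72)]
  = 0.2968 + 0.2672 + 0.4141 + 0.0857
  = 1.0638 bits

I(X;Y) = H(X) + H(Y) - H(X,Y)
  = 0.6500 + 0.4138 - 1.0638
  = 0.0000 bits

Distribution 2 (A, B):
Marginal P(A) (row sums):
  P(A=0) = 7/16 + 0 + 0 = 7/16
  P(A=1) = 0 + 3/16 + 0 = 3/16
  P(A=2) = 0 + 0 + 3/8 = 3/8
Marginal P(B) (column sums):
  P(B=0) = 7/16 + 0 + 0 = 7/16
  P(B=1) = 0 + 3/16 + 0 = 3/16
  P(B=2) = 0 + 0 + 3/8 = 3/8

H(A) = -[(7/16)·log₂(7/16) + (3/16)·log₂(3/16) + (3/8)·log₂(3/8)]
  = 0.5218 + 0.4528 + 0.5306
  = 1.5052 bits
H(B) = -[(7/16)·log₂(7/16) + (3/16)·log₂(3/16) + (3/8)·log₂(3/8)]
  = 0.5218 + 0.4528 + 0.5306
  = 1.5052 bits
H(A,B) = -[(7/16)·log₂(7/16) + (3/16)·log₂(3/16) + (3/8)·log₂(3/8)]
  = 0.5218 + 0.4528 + 0.5306
  = 1.5052 bits

I(A;B) = H(A) + H(B) - H(A,B)
  = 1.5052 + 1.5052 - 1.5052
  = 1.5052 bits

I(A;B) = 1.5052 bits > I(X;Y) = 0.0000 bits, so (A, B) has the higher mutual information (stronger dependence).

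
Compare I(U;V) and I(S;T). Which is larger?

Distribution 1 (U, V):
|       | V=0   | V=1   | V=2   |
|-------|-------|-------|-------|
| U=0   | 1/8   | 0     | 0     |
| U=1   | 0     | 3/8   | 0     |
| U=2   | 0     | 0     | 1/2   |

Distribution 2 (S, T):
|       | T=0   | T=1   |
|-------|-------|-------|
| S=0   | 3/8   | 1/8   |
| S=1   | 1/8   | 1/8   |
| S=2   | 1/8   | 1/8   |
Distribution 1 (U, V):
Marginal P(U) (row sums):
  P(U=0) = 1/8 + 0 + 0 = 1/8
  P(U=1) = 0 + 3/8 + 0 = 3/8
  P(U=2) = 0 + 0 + 1/2 = 1/2
Marginal P(V) (column sums):
  P(V=0) = 1/8 + 0 + 0 = 1/8
  P(V=1) = 0 + 3/8 + 0 = 3/8
  P(V=2) = 0 + 0 + 1/2 = 1/2

H(U) = -[(1/8)·log₂(1/8) + (3/8)·log₂(3/8) + (1/2)·log₂(1/2)]
  = 0.3750 + 0.5306 + 0.5000
  = 1.4056 bits
H(V) = -[(1/8)·log₂(1/8) + (3/8)·log₂(3/8) + (1/2)·log₂(1/2)]
  = 0.3750 + 0.5306 + 0.5000
  = 1.4056 bits
H(U,V) = -[(1/8)·log₂(1/8) + (3/8)·log₂(3/8) + (1/2)·log₂(1/2)]
  = 0.3750 + 0.5306 + 0.5000
  = 1.4056 bits

I(U;V) = H(U) + H(V) - H(U,V)
  = 1.4056 + 1.4056 - 1.4056
  = 1.4056 bits

Distribution 2 (S, T):
Marginal P(S) (row sums):
  P(S=0) = 3/8 + 1/8 = 1/2
  P(S=1) = 1/8 + 1/8 = 1/4
  P(S=2) = 1/8 + 1/8 = 1/4
Marginal P(T) (column sums):
  P(T=0) = 3/8 + 1/8 + 1/8 = 5/8
  P(T=1) = 1/8 + 1/8 + 1/8 = 3/8

H(S) = -[(1/2)·log₂(1/2) + (1/4)·log₂(1/4) + (1/4)·log₂(1/4)]
  = 0.5000 + 0.5000 + 0.5000
  = 1.5000 bits
H(T) = -[(5/8)·log₂(5/8) + (3/8)·log₂(3/8)]
  = 0.4238 + 0.5306
  = 0.9544 bits
H(S,T) = -[(3/8)·log₂(3/8) + (1/8)·log₂(1/8) + (1/8)·log₂(1/8) + (1/8)·log₂(1/8) + (1/8)·log₂(1/8) + (1/8)·log₂(1/8)]
  = 0.5306 + 0.3750 + 0.3750 + 0.3750 + 0.3750 + 0.3750
  = 2.4056 bits

I(S;T) = H(S) + H(T) - H(S,T)
  = 1.5000 + 0.9544 - 2.4056
  = 0.0488 bits

I(U;V) = 1.4056 bits > I(S;T) = 0.0488 bits, so (U, V) has the higher mutual information (stronger dependence).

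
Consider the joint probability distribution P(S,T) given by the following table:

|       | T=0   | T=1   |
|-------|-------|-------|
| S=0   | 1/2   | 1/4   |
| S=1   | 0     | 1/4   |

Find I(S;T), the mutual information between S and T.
Marginal P(S) (row sums):
  P(S=0) = 1/2 + 1/4 = 3/4
  P(S=1) = 0 + 1/4 = 1/4
Marginal P(T) (column sums):
  P(T=0) = 1/2 + 0 = 1/2
  P(T=1) = 1/4 + 1/4 = 1/2

H(S) = -[(3/4)·log₂(3/4) + (1/4)·log₂(1/4)]
  = 0.3113 + 0.5000
  = 0.8113 bits
H(T) = -[(1/2)·log₂(1/2) + (1/2)·log₂(1/2)]
  = 0.5000 + 0.5000
  = 1.0000 bits
H(S,T) = -[(1/2)·log₂(1/2) + (1/4)·log₂(1/4) + (1/4)·log₂(1/4)]
  = 0.5000 + 0.5000 + 0.5000
  = 1.5000 bits

I(S;T) = H(S) + H(T) - H(S,T)
  = 0.8113 + 1.0000 - 1.5000
  = 0.3113 bits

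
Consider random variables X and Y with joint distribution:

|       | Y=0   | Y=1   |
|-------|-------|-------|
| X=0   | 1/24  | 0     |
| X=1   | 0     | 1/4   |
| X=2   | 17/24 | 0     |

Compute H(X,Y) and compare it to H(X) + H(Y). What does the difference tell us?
Marginal P(X) (row sums):
  P(X=0) = 1/24 + 0 = 1/24
  P(X=1) = 0 + 1/4 = 1/4
  P(X=2) = 17/24 + 0 = 17/24
Marginal P(Y) (column sums):
  P(Y=0) = 1/24 + 0 + 17/24 = 3/4
  P(Y=1) = 0 + 1/4 + 0 = 1/4

H(X,Y) = -[(1/24)·log₂(1/24) + (1/4)·log₂(1/4) + (17/24)·log₂(17/24)]
  = 0.1910 + 0.5000 + 0.3524
  = 1.0434 bits
H(X) = -[(1/24)·log₂(1/24) + (1/4)·log₂(1/4) + (17/24)·log₂(17/24)]
  = 0.1910 + 0.5000 + 0.3524
  = 1.0434 bits
H(Y) = -[(3/4)·log₂(3/4) + (1/4)·log₂(1/4)]
  = 0.3113 + 0.5000
  = 0.8113 bits

H(X) + H(Y) = 1.0434 + 0.8113 = 1.8547 bits
Difference: H(X) + H(Y) - H(X,Y) = 1.8547 - 1.0434 = 0.8113 bits = I(X;Y)

The difference is the mutual information; it is positive here, so X and Y are dependent (knowing one reduces uncertainty about the other by 0.8113 bits).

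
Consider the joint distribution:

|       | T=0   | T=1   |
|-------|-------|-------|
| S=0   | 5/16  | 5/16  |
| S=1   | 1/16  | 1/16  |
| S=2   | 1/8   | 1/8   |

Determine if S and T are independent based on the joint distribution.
Marginal P(S) (row sums):
  P(S=0) = 5/16 + 5/16 = 5/8
  P(S=1) = 1/16 + 1/16 = 1/8
  P(S=2) = 1/8 + 1/8 = 1/4
Marginal P(T) (column sums):
  P(T=0) = 5/16 + 1/16 + 1/8 = 1/2
  P(T=1) = 5/16 + 1/16 + 1/8 = 1/2

S and T are independent iff P(S=i,T=j) = P(S=i)·P(T=j) for every cell.
  P(S=0)·P(T=0) = 5/8 × 1/2 = 5/16 = P(S=0,T=0) ✓
  P(S=0)·P(T=1) = 5/8 × 1/2 = 5/16 = P(S=0,T=1) ✓
  P(S=1)·P(T=0) = 1/8 × 1/2 = 1/16 = P(S=1,T=0) ✓
  P(S=1)·P(T=1) = 1/8 × 1/2 = 1/16 = P(S=1,T=1) ✓
  P(S=2)·P(T=0) = 1/4 × 1/2 = 1/8 = P(S=2,T=0) ✓
  P(S=2)·P(T=1) = 1/4 × 1/2 = 1/8 = P(S=2,T=1) ✓

Yes, S and T are independent: every cell factors, so I(S;T) = 0 bits.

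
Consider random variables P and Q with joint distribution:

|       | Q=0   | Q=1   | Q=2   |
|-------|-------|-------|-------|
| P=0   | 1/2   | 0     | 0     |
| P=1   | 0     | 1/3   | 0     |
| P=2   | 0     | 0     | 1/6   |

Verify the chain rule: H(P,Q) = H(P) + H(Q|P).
Left side:
H(P,Q) = -[(1/2)·log₂(1/2) + (1/3)·log₂(1/3) + (1/6)·log₂(1/6)]
  = 0.5000 + 0.5283 + 0.4308
  = 1.4591 bits

Right side:
Marginal P(P) (row sums):
  P(P=0) = 1/2 + 0 + 0 = 1/2
  P(P=1) = 0 + 1/3 + 0 = 1/3
  P(P=2) = 0 + 0 + 1/6 = 1/6
H(P) = -[(1/2)·log₂(1/2) + (1/3)·log₂(1/3) + (1/6)·log₂(1/6)]
  = 0.5000 + 0.5283 + 0.4308
  = 1.4591 bits
H(Q|P) = -Σ P(P,Q)·log₂ P(Q|P), where P(Q|P) = P(P,Q) / P(P)
  (cells with P(P,Q) = 0 contribute 0)
  (P=0,Q=0): P(Q|P) = (1/2)/(1/2) = 1;  -(1/2)·log₂(1) = 0.0000
  (P=1,Q=1): P(Q|P) = (1/3)/(1/3) = 1;  -(1/3)·log₂(1) = 0.0000
  (P=2,Q=2): P(Q|P) = (1/6)/(1/6) = 1;  -(1/6)·log₂(1) = 0.0000
H(Q|P) = 0.0000 + 0.0000 + 0.0000
  = 0.0000 bits
H(P) + H(Q|P) = 1.4591 + 0.0000 = 1.4591 bits

Both sides equal 1.4591 bits, so the chain rule holds ✓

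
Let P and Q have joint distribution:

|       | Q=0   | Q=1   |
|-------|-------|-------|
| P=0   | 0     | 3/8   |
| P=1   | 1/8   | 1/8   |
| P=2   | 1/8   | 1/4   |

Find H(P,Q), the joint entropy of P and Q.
H(P,Q) = -Σ P(P,Q) log₂ P(P,Q), summed over the non-zero cells:
H(P,Q) = -[(3/8)·log₂(3/8) + (1/8)·log₂(1/8) + (1/8)·log₂(1/8) + (1/8)·log₂(1/8) + (1/4)·log₂(1/4)]
  = 0.5306 + 0.3750 + 0.3750 + 0.3750 + 0.5000
  = 2.1556 bits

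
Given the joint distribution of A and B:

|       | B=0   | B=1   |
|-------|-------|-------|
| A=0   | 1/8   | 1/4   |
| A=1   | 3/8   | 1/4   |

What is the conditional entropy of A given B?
Marginal P(B) (column sums):
  P(B=0) = 1/8 + 3/8 = 1/2
  P(B=1) = 1/4 + 1/4 = 1/2

H(A|B) = -Σ P(A,B)·log₂ P(A|B), where P(A|B) = P(A,B) / P(B)
  (A=0,B=0): P(A|B) = (1/8)/(1/2) = 1/4;  -(1/8)·log₂(1/4) = 0.2500
  (A=0,B=1): P(A|B) = (1/4)/(1/2) = 1/2;  -(1/4)·log₂(1/2) = 0.2500
  (A=1,B=0): P(A|B) = (3/8)/(1/2) = 3/4;  -(3/8)·log₂(3/4) = 0.1556
  (A=1,B=1): P(A|B) = (1/4)/(1/2) = 1/2;  -(1/4)·log₂(1/2) = 0.2500
H(A|B) = 0.2500 + 0.2500 + 0.1556 + 0.2500
  = 0.9056 bits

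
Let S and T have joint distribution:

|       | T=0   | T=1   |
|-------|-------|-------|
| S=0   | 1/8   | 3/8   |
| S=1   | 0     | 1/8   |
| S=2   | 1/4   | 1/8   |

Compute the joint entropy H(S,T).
H(S,T) = -Σ P(S,T) log₂ P(S,T), summed over the non-zero cells:
H(S,T) = -[(1/8)·log₂(1/8) + (3/8)·log₂(3/8) + (1/8)·log₂(1/8) + (1/4)·log₂(1/4) + (1/8)·log₂(1/8)]
  = 0.3750 + 0.5306 + 0.3750 + 0.5000 + 0.3750
  = 2.1556 bits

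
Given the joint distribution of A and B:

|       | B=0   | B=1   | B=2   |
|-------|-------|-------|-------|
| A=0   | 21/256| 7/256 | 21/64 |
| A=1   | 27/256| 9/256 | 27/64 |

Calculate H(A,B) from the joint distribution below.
H(A,B) = -Σ P(A,B) log₂ P(A,B), summed over the non-zero cells:
H(A,B) = -[(21/256)·log₂(21/256) + (7/256)·log₂(7/256) + (21/64)·log₂(21/64) + (27/256)·log₂(27/256) + (9/256)·log₂(9/256) + (27/64)·log₂(27/64)]
  = 0.2959 + 0.1420 + 0.5275 + 0.3423 + 0.1698 + 0.5253
  = 2.0028 bits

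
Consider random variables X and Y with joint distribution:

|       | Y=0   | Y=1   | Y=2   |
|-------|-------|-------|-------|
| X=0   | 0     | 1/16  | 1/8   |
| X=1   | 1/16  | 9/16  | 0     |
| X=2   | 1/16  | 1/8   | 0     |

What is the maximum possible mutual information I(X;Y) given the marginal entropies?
The upper bound on mutual information is I(X;Y) ≤ min(H(X), H(Y)).

Marginal P(X) (row sums):
  P(X=0) = 0 + 1/16 + 1/8 = 3/16
  P(X=1) = 1/16 + 9/16 + 0 = 5/8
  P(X=2) = 1/16 + 1/8 + 0 = 3/16
Marginal P(Y) (column sums):
  P(Y=0) = 0 + 1/16 + 1/16 = 1/8
  P(Y=1) = 1/16 + 9/16 + 1/8 = 3/4
  P(Y=2) = 1/8 + 0 + 0 = 1/8

H(X) = -[(3/16)·log₂(3/16) + (5/8)·log₂(5/8) + (3/16)·log₂(3/16)]
  = 0.4528 + 0.4238 + 0.4528
  = 1.3294 bits
H(Y) = -[(1/8)·log₂(1/8) + (3/4)·log₂(3/4) + (1/8)·log₂(1/8)]
  = 0.3750 + 0.3113 + 0.3750
  = 1.0613 bits

Maximum possible I(X;Y) = min(1.3294, 1.0613) = 1.0613 bits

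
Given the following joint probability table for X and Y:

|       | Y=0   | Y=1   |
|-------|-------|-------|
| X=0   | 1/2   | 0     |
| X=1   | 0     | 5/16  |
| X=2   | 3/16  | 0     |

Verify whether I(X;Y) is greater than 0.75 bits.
Marginal P(X) (row sums):
  P(X=0) = 1/2 + 0 = 1/2
  P(X=1) = 0 + 5/16 = 5/16
  P(X=2) = 3/16 + 0 = 3/16
Marginal P(Y) (column sums):
  P(Y=0) = 1/2 + 0 + 3/16 = 11/16
  P(Y=1) = 0 + 5/16 + 0 = 5/16

H(X) = -[(1/2)·log₂(1/2) + (5/16)·log₂(5/16) + (3/16)·log₂(3/16)]
  = 0.5000 + 0.5244 + 0.4528
  = 1.4772 bits
H(Y) = -[(11/16)·log₂(11/16) + (5/16)·log₂(5/16)]
  = 0.3716 + 0.5244
  = 0.8960 bits
H(X,Y) = -[(1/2)·log₂(1/2) + (5/16)·log₂(5/16) + (3/16)·log₂(3/16)]
  = 0.5000 + 0.5244 + 0.4528
  = 1.4772 bits

I(X;Y) = H(X) + H(Y) - H(X,Y)
  = 1.4772 + 0.8960 - 1.4772
  = 0.8960 bits

Yes. I(X;Y) = 0.8960 bits, which is > 0.75 bits.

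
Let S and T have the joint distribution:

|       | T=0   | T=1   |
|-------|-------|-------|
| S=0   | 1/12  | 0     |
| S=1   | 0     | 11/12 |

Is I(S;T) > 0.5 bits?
Marginal P(S) (row sums):
  P(S=0) = 1/12 + 0 = 1/12
  P(S=1) = 0 + 11/12 = 11/12
Marginal P(T) (column sums):
  P(T=0) = 1/12 + 0 = 1/12
  P(T=1) = 0 + 11/12 = 11/12

H(S) = -[(1/12)·log₂(1/12) + (11/12)·log₂(11/12)]
  = 0.2987 + 0.1151
  = 0.4138 bits
H(T) = -[(1/12)·log₂(1/12) + (11/12)·log₂(11/12)]
  = 0.2987 + 0.1151
  = 0.4138 bits
H(S,T) = -[(1/12)·log₂(1/12) + (11/12)·log₂(11/12)]
  = 0.2987 + 0.1151
  = 0.4138 bits

I(S;T) = H(S) + H(T) - H(S,T)
  = 0.4138 + 0.4138 - 0.4138
  = 0.4138 bits

No. I(S;T) = 0.4138 bits, which is ≤ 0.5 bits.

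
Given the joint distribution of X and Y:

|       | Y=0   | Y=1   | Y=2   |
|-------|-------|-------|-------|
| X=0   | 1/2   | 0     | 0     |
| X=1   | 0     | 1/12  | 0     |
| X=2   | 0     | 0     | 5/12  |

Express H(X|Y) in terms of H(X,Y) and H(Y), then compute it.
H(X|Y) = H(X,Y) - H(Y)

Marginal P(Y) (column sums):
  P(Y=0) = 1/2 + 0 + 0 = 1/2
  P(Y=1) = 0 + 1/12 + 0 = 1/12
  P(Y=2) = 0 + 0 + 5/12 = 5/12

H(X,Y) = -[(1/2)·log₂(1/2) + (1/12)·log₂(1/12) + (5/12)·log₂(5/12)]
  = 0.5000 + 0.2987 + 0.5263
  = 1.3250 bits
H(Y) = -[(1/2)·log₂(1/2) + (1/12)·log₂(1/12) + (5/12)·log₂(5/12)]
  = 0.5000 + 0.2987 + 0.5263
  = 1.3250 bits

H(X|Y) = 1.3250 - 1.3250 = 0.0000 bits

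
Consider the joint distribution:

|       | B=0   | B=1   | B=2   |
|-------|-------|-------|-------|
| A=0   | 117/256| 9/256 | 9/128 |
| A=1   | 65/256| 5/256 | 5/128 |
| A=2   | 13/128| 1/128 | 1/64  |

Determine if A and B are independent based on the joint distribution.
Marginal P(A) (row sums):
  P(A=0) = 117/256 + 9/256 + 9/128 = 9/16
  P(A=1) = 65/256 + 5/256 + 5/128 = 5/16
  P(A=2) = 13/128 + 1/128 + 1/64 = 1/8
Marginal P(B) (column sums):
  P(B=0) = 117/256 + 65/256 + 13/128 = 13/16
  P(B=1) = 9/256 + 5/256 + 1/128 = 1/16
  P(B=2) = 9/128 + 5/128 + 1/64 = 1/8

A and B are independent iff P(A=i,B=j) = P(A=i)·P(B=j) for every cell.
  P(A=0)·P(B=0) = 9/16 × 13/16 = 117/256 = P(A=0,B=0) ✓
  P(A=0)·P(B=1) = 9/16 × 1/16 = 9/256 = P(A=0,B=1) ✓
  P(A=0)·P(B=2) = 9/16 × 1/8 = 9/128 = P(A=0,B=2) ✓
  P(A=1)·P(B=0) = 5/16 × 13/16 = 65/256 = P(A=1,B=0) ✓
  P(A=1)·P(B=1) = 5/16 × 1/16 = 5/256 = P(A=1,B=1) ✓
  P(A=1)·P(B=2) = 5/16 × 1/8 = 5/128 = P(A=1,B=2) ✓
  P(A=2)·P(B=0) = 1/8 × 13/16 = 13/128 = P(A=2,B=0) ✓
  P(A=2)·P(B=1) = 1/8 × 1/16 = 1/128 = P(A=2,B=1) ✓
  P(A=2)·P(B=2) = 1/8 × 1/8 = 1/64 = P(A=2,B=2) ✓

Yes, A and B are independent: every cell factors, so I(A;B) = 0 bits.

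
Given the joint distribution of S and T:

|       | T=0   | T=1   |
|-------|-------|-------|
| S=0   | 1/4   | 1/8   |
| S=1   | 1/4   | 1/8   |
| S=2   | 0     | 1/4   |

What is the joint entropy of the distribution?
H(S,T) = -Σ P(S,T) log₂ P(S,T), summed over the non-zero cells:
H(S,T) = -[(1/4)·log₂(1/4) + (1/8)·log₂(1/8) + (1/4)·log₂(1/4) + (1/8)·log₂(1/8) + (1/4)·log₂(1/4)]
  = 0.5000 + 0.3750 + 0.5000 + 0.3750 + 0.5000
  = 2.2500 bits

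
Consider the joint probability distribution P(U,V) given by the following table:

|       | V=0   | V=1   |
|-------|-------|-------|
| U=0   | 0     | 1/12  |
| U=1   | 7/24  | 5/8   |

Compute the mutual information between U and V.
Marginal P(U) (row sums):
  P(U=0) = 0 + 1/12 = 1/12
  P(U=1) = 7/24 + 5/8 = 11/12
Marginal P(V) (column sums):
  P(V=0) = 0 + 7/24 = 7/24
  P(V=1) = 1/12 + 5/8 = 17/24

H(U) = -[(1/12)·log₂(1/12) + (11/12)·log₂(11/12)]
  = 0.2987 + 0.1151
  = 0.4138 bits
H(V) = -[(7/24)·log₂(7/24) + (17/24)·log₂(17/24)]
  = 0.5185 + 0.3524
  = 0.8709 bits
H(U,V) = -[(1/12)·log₂(1/12) + (7/24)·log₂(7/24) + (5/8)·log₂(5/8)]
  = 0.2987 + 0.5185 + 0.4238
  = 1.2410 bits

I(U;V) = H(U) + H(V) - H(U,V)
  = 0.4138 + 0.8709 - 1.2410
  = 0.0437 bits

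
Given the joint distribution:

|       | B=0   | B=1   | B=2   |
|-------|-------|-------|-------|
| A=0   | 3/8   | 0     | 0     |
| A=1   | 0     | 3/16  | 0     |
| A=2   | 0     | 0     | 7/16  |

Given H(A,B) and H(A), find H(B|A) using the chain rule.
From the chain rule: H(A,B) = H(A) + H(B|A)
Therefore: H(B|A) = H(A,B) - H(A)

H(A,B) = -[(3/8)·log₂(3/8) + (3/16)·log₂(3/16) + (7/16)·log₂(7/16)]
  = 0.5306 + 0.4528 + 0.5218
  = 1.5052 bits
Marginal P(A) (row sums):
  P(A=0) = 3/8 + 0 + 0 = 3/8
  P(A=1) = 0 + 3/16 + 0 = 3/16
  P(A=2) = 0 + 0 + 7/16 = 7/16
H(A) = -[(3/8)·log₂(3/8) + (3/16)·log₂(3/16) + (7/16)·log₂(7/16)]
  = 0.5306 + 0.4528 + 0.5218
  = 1.5052 bits

H(B|A) = 1.5052 - 1.5052 = 0.0000 bits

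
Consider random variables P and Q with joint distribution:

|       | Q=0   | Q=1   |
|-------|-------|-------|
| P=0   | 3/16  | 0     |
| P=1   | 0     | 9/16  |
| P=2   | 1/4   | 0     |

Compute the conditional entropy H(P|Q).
Marginal P(Q) (column sums):
  P(Q=0) = 3/16 + 0 + 1/4 = 7/16
  P(Q=1) = 0 + 9/16 + 0 = 9/16

H(P|Q) = -Σ P(P,Q)·log₂ P(P|Q), where P(P|Q) = P(P,Q) / P(Q)
  (cells with P(P,Q) = 0 contribute 0)
  (P=0,Q=0): P(P|Q) = (3/16)/(7/16) = 3/7;  -(3/16)·log₂(3/7) = 0.2292
  (P=1,Q=1): P(P|Q) = (9/16)/(9/16) = 1;  -(9/16)·log₂(1) = 0.0000
  (P=2,Q=0): P(P|Q) = (1/4)/(7/16) = 4/7;  -(1/4)·log₂(4/7) = 0.2018
H(P|Q) = 0.2292 + 0.0000 + 0.2018
  = 0.4310 bits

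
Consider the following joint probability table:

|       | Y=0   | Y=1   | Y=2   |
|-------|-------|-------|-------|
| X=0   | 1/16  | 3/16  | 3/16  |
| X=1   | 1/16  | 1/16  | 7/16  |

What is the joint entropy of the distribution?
H(X,Y) = -Σ P(X,Y) log₂ P(X,Y), summed over the non-zero cells:
H(X,Y) = -[(1/16)·log₂(1/16) + (3/16)·log₂(3/16) + (3/16)·log₂(3/16) + (1/16)·log₂(1/16) + (1/16)·log₂(1/16) + (7/16)·log₂(7/16)]
  = 0.2500 + 0.4528 + 0.4528 + 0.2500 + 0.2500 + 0.5218
  = 2.1774 bits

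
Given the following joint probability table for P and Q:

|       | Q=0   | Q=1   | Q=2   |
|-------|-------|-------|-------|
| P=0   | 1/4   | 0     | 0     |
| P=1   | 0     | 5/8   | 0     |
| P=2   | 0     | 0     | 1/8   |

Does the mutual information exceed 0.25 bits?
Marginal P(P) (row sums):
  P(P=0) = 1/4 + 0 + 0 = 1/4
  P(P=1) = 0 + 5/8 + 0 = 5/8
  P(P=2) = 0 + 0 + 1/8 = 1/8
Marginal P(Q) (column sums):
  P(Q=0) = 1/4 + 0 + 0 = 1/4
  P(Q=1) = 0 + 5/8 + 0 = 5/8
  P(Q=2) = 0 + 0 + 1/8 = 1/8

H(P) = -[(1/4)·log₂(1/4) + (5/8)·log₂(5/8) + (1/8)·log₂(1/8)]
  = 0.5000 + 0.4238 + 0.3750
  = 1.2988 bits
H(Q) = -[(1/4)·log₂(1/4) + (5/8)·log₂(5/8) + (1/8)·log₂(1/8)]
  = 0.5000 + 0.4238 + 0.3750
  = 1.2988 bits
H(P,Q) = -[(1/4)·log₂(1/4) + (5/8)·log₂(5/8) + (1/8)·log₂(1/8)]
  = 0.5000 + 0.4238 + 0.3750
  = 1.2988 bits

I(P;Q) = H(P) + H(Q) - H(P,Q)
  = 1.2988 + 1.2988 - 1.2988
  = 1.2988 bits

Yes. I(P;Q) = 1.2988 bits, which is > 0.25 bits.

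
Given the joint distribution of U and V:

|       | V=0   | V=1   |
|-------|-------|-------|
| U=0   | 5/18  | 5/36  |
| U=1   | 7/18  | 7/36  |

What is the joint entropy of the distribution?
H(U,V) = -Σ P(U,V) log₂ P(U,V), summed over the non-zero cells:
H(U,V) = -[(5/18)·log₂(5/18) + (5/36)·log₂(5/36) + (7/18)·log₂(7/18) + (7/36)·log₂(7/36)]
  = 0.5133 + 0.3956 + 0.5299 + 0.4594
  = 1.8982 bits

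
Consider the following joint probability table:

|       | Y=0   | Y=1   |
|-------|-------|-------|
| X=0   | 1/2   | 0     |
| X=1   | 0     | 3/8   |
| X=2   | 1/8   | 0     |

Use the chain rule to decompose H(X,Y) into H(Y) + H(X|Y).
By the chain rule: H(X,Y) = H(Y) + H(X|Y)

Marginal P(Y) (column sums):
  P(Y=0) = 1/2 + 0 + 1/8 = 5/8
  P(Y=1) = 0 + 3/8 + 0 = 3/8
H(Y) = -[(5/8)·log₂(5/8) + (3/8)·log₂(3/8)]
  = 0.4238 + 0.5306
  = 0.9544 bits
H(X|Y) = -Σ P(X,Y)·log₂ P(X|Y), where P(X|Y) = P(X,Y) / P(Y)
  (cells with P(X,Y) = 0 contribute 0)
  (X=0,Y=0): P(X|Y) = (1/2)/(5/8) = 4/5;  -(1/2)·log₂(4/5) = 0.1610
  (X=1,Y=1): P(X|Y) = (3/8)/(3/8) = 1;  -(3/8)·log₂(1) = 0.0000
  (X=2,Y=0): P(X|Y) = (1/8)/(5/8) = 1/5;  -(1/8)·log₂(1/5) = 0.2902
H(X|Y) = 0.1610 + 0.0000 + 0.2902
  = 0.4512 bits

H(X,Y) = H(Y) + H(X|Y) = 0.9544 + 0.4512 = 1.4056 bits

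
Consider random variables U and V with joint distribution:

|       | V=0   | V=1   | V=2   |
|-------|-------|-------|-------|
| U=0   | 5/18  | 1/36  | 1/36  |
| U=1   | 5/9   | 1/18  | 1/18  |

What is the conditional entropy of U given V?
Marginal P(V) (column sums):
  P(V=0) = 5/18 + 5/9 = 5/6
  P(V=1) = 1/36 + 1/18 = 1/12
  P(V=2) = 1/36 + 1/18 = 1/12

H(U|V) = -Σ P(U,V)·log₂ P(U|V), where P(U|V) = P(U,V) / P(V)
  (U=0,V=0): P(U|V) = (5/18)/(5/6) = 1/3;  -(5/18)·log₂(1/3) = 0.4403
  (U=0,V=1): P(U|V) = (1/36)/(1/12) = 1/3;  -(1/36)·log₂(1/3) = 0.0440
  (U=0,V=2): P(U|V) = (1/36)/(1/12) = 1/3;  -(1/36)·log₂(1/3) = 0.0440
  (U=1,V=0): P(U|V) = (5/9)/(5/6) = 2/3;  -(5/9)·log₂(2/3) = 0.3250
  (U=1,V=1): P(U|V) = (1/18)/(1/12) = 2/3;  -(1/18)·log₂(2/3) = 0.0325
  (U=1,V=2): P(U|V) = (1/18)/(1/12) = 2/3;  -(1/18)·log₂(2/3) = 0.0325
H(U|V) = 0.4403 + 0.0440 + 0.0440 + 0.3250 + 0.0325 + 0.0325
  = 0.9183 bits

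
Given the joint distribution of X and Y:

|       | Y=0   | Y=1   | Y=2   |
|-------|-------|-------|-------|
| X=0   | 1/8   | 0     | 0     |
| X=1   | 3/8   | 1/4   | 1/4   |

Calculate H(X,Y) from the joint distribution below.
H(X,Y) = -Σ P(X,Y) log₂ P(X,Y), summed over the non-zero cells:
H(X,Y) = -[(1/8)·log₂(1/8) + (3/8)·log₂(3/8) + (1/4)·log₂(1/4) + (1/4)·log₂(1/4)]
  = 0.3750 + 0.5306 + 0.5000 + 0.5000
  = 1.9056 bits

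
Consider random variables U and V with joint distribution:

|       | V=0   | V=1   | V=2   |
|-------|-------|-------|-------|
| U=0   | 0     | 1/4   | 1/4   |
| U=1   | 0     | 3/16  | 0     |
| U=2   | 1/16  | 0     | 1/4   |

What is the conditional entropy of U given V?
Marginal P(V) (column sums):
  P(V=0) = 0 + 0 + 1/16 = 1/16
  P(V=1) = 1/4 + 3/16 + 0 = 7/16
  P(V=2) = 1/4 + 0 + 1/4 = 1/2

H(U|V) = -Σ P(U,V)·log₂ P(U|V), where P(U|V) = P(U,V) / P(V)
  (cells with P(U,V) = 0 contribute 0)
  (U=0,V=1): P(U|V) = (1/4)/(7/16) = 4/7;  -(1/4)·log₂(4/7) = 0.2018
  (U=0,V=2): P(U|V) = (1/4)/(1/2) = 1/2;  -(1/4)·log₂(1/2) = 0.2500
  (U=1,V=1): P(U|V) = (3/16)/(7/16) = 3/7;  -(3/16)·log₂(3/7) = 0.2292
  (U=2,V=0): P(U|V) = (1/16)/(1/16) = 1;  -(1/16)·log₂(1) = 0.0000
  (U=2,V=2): P(U|V) = (1/4)/(1/2) = 1/2;  -(1/4)·log₂(1/2) = 0.2500
H(U|V) = 0.2018 + 0.2500 + 0.2292 + 0.0000 + 0.2500
  = 0.9310 bits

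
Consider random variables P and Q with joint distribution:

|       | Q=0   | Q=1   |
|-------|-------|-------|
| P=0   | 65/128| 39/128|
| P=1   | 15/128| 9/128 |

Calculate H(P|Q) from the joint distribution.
Marginal P(Q) (column sums):
  P(Q=0) = 65/128 + 15/128 = 5/8
  P(Q=1) = 39/128 + 9/128 = 3/8

H(P|Q) = -Σ P(P,Q)·log₂ P(P|Q), where P(P|Q) = P(P,Q) / P(Q)
  (P=0,Q=0): P(P|Q) = (65/128)/(5/8) = 13/16;  -(65/128)·log₂(13/16) = 0.1521
  (P=0,Q=1): P(P|Q) = (39/128)/(3/8) = 13/16;  -(39/128)·log₂(13/16) = 0.0913
  (P=1,Q=0): P(P|Q) = (15/128)/(5/8) = 3/16;  -(15/128)·log₂(3/16) = 0.2830
  (P=1,Q=1): P(P|Q) = (9/128)/(3/8) = 3/16;  -(9/128)·log₂(3/16) = 0.1698
H(P|Q) = 0.1521 + 0.0913 + 0.2830 + 0.1698
  = 0.6962 bits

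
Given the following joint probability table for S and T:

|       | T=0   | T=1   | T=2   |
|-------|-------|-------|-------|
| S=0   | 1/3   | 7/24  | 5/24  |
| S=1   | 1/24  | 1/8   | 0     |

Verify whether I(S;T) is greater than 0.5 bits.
Marginal P(S) (row sums):
  P(S=0) = 1/3 + 7/24 + 5/24 = 5/6
  P(S=1) = 1/24 + 1/8 + 0 = 1/6
Marginal P(T) (column sums):
  P(T=0) = 1/3 + 1/24 = 3/8
  P(T=1) = 7/24 + 1/8 = 5/12
  P(T=2) = 5/24 + 0 = 5/24

H(S) = -[(5/6)·log₂(5/6) + (1/6)·log₂(1/6)]
  = 0.2192 + 0.4308
  = 0.6500 bits
H(T) = -[(3/8)·log₂(3/8) + (5/12)·log₂(5/12) + (5/24)·log₂(5/24)]
  = 0.5306 + 0.5263 + 0.4715
  = 1.5284 bits
H(S,T) = -[(1/3)·log₂(1/3) + (7/24)·log₂(7/24) + (5/24)·log₂(5/24) + (1/24)·log₂(1/24) + (1/8)·log₂(1/8)]
  = 0.5283 + 0.5185 + 0.4715 + 0.1910 + 0.3750
  = 2.0843 bits

I(S;T) = H(S) + H(T) - H(S,T)
  = 0.6500 + 1.5284 - 2.0843
  = 0.0941 bits

No. I(S;T) = 0.0941 bits, which is ≤ 0.5 bits.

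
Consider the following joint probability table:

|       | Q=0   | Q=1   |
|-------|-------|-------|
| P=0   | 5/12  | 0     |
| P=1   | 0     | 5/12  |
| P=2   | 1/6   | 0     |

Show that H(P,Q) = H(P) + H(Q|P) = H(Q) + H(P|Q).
Marginal P(P) (row sums):
  P(P=0) = 5/12 + 0 = 5/12
  P(P=1) = 0 + 5/12 = 5/12
  P(P=2) = 1/6 + 0 = 1/6
Marginal P(Q) (column sums):
  P(Q=0) = 5/12 + 0 + 1/6 = 7/12
  P(Q=1) = 0 + 5/12 + 0 = 5/12

Decomposition 1: H(P) + H(Q|P)
H(P) = -[(5/12)·log₂(5/12) + (5/12)·log₂(5/12) + (1/6)·log₂(1/6)]
  = 0.5263 + 0.5263 + 0.4308
  = 1.4834 bits
H(Q|P) = -Σ P(P,Q)·log₂ P(Q|P), where P(Q|P) = P(P,Q) / P(P)
  (cells with P(P,Q) = 0 contribute 0)
  (P=0,Q=0): P(Q|P) = (5/12)/(5/12) = 1;  -(5/12)·log₂(1) = 0.0000
  (P=1,Q=1): P(Q|P) = (5/12)/(5/12) = 1;  -(5/12)·log₂(1) = 0.0000
  (P=2,Q=0): P(Q|P) = (1/6)/(1/6) = 1;  -(1/6)·log₂(1) = 0.0000
H(Q|P) = 0.0000 + 0.0000 + 0.0000
  = 0.0000 bits
H(P) + H(Q|P) = 1.4834 + 0.0000 = 1.4834 bits

Decomposition 2: H(Q) + H(P|Q)
H(Q) = -[(7/12)·log₂(7/12) + (5/12)·log₂(5/12)]
  = 0.4536 + 0.5263
  = 0.9799 bits
H(P|Q) = -Σ P(P,Q)·log₂ P(P|Q), where P(P|Q) = P(P,Q) / P(Q)
  (cells with P(P,Q) = 0 contribute 0)
  (P=0,Q=0): P(P|Q) = (5/12)/(7/12) = 5/7;  -(5/12)·log₂(5/7) = 0.2023
  (P=1,Q=1): P(P|Q) = (5/12)/(5/12) = 1;  -(5/12)·log₂(1) = 0.0000
  (P=2,Q=0): P(P|Q) = (1/6)/(7/12) = 2/7;  -(1/6)·log₂(2/7) = 0.3012
H(P|Q) = 0.2023 + 0.0000 + 0.3012
  = 0.5035 bits
H(Q) + H(P|Q) = 0.9799 + 0.5035 = 1.4834 bits

Direct computation of the joint entropy:
H(P,Q) = -[(5/12)·log₂(5/12) + (5/12)·log₂(5/12) + (1/6)·log₂(1/6)]
  = 0.5263 + 0.5263 + 0.4308
  = 1.4834 bits

All three agree: H(P,Q) = 1.4834 bits ✓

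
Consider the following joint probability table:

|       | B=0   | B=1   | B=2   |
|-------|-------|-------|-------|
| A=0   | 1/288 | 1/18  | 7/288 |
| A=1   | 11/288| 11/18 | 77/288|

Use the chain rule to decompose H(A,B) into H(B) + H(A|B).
By the chain rule: H(A,B) = H(B) + H(A|B)

Marginal P(B) (column sums):
  P(B=0) = 1/288 + 11/288 = 1/24
  P(B=1) = 1/18 + 11/18 = 2/3
  P(B=2) = 7/288 + 77/288 = 7/24
H(B) = -[(1/24)·log₂(1/24) + (2/3)·log₂(2/3) + (7/24)·log₂(7/24)]
  = 0.1910 + 0.3900 + 0.5185
  = 1.0995 bits
H(A|B) = -Σ P(A,B)·log₂ P(A|B), where P(A|B) = P(A,B) / P(B)
  (A=0,B=0): P(A|B) = (1/288)/(1/24) = 1/12;  -(1/288)·log₂(1/12) = 0.0124
  (A=0,B=1): P(A|B) = (1/18)/(2/3) = 1/12;  -(1/18)·log₂(1/12) = 0.1992
  (A=0,B=2): P(A|B) = (7/288)/(7/24) = 1/12;  -(7/288)·log₂(1/12) = 0.0871
  (A=1,B=0): P(A|B) = (11/288)/(1/24) = 11/12;  -(11/288)·log₂(11/12) = 0.0048
  (A=1,B=1): P(A|B) = (11/18)/(2/3) = 11/12;  -(11/18)·log₂(11/12) = 0.0767
  (A=1,B=2): P(A|B) = (77/288)/(7/24) = 11/12;  -(77/288)·log₂(11/12) = 0.0336
H(A|B) = 0.0124 + 0.1992 + 0.0871 + 0.0048 + 0.0767 + 0.0336
  = 0.4138 bits

H(A,B) = H(B) + H(A|B) = 1.0995 + 0.4138 = 1.5133 bits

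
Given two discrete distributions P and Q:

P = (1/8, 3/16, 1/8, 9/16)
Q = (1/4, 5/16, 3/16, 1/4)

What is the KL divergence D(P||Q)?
D(P||Q) = Σ P(i) log₂(P(i)/Q(i))
  i=0: (1/8) × log₂((1/8)/(1/4)) = (1/8) × log₂(1/2) = -0.1250
  i=1: (3/16) × log₂((3/16)/(5/16)) = (3/16) × log₂(3/5) = -0.1382
  i=2: (1/8) × log₂((1/8)/(3/16)) = (1/8) × log₂(2/3) = -0.0731
  i=3: (9/16) × log₂((9/16)/(1/4)) = (9/16) × log₂(9/4) = 0.6581
D(P||Q) = -0.1250 - 0.1382 - 0.0731 + 0.6581
  = 0.3218 bits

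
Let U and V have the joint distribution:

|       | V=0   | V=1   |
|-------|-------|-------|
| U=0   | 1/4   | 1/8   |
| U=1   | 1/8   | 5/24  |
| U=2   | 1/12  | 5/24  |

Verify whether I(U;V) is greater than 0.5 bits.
Marginal P(U) (row sums):
  P(U=0) = 1/4 + 1/8 = 3/8
  P(U=1) = 1/8 + 5/24 = 1/3
  P(U=2) = 1/12 + 5/24 = 7/24
Marginal P(V) (column sums):
  P(V=0) = 1/4 + 1/8 + 1/12 = 11/24
  P(V=1) = 1/8 + 5/24 + 5/24 = 13/24

H(U) = -[(3/8)·log₂(3/8) + (1/3)·log₂(1/3) + (7/24)·log₂(7/24)]
  = 0.5306 + 0.5283 + 0.5185
  = 1.5774 bits
H(V) = -[(11/24)·log₂(11/24) + (13/24)·log₂(13/24)]
  = 0.5159 + 0.4791
  = 0.9950 bits
H(U,V) = -[(1/4)·log₂(1/4) + (1/8)·log₂(1/8) + (1/8)·log₂(1/8) + (5/24)·log₂(5/24) + (1/12)·log₂(1/12) + (5/24)·log₂(5/24)]
  = 0.5000 + 0.3750 + 0.3750 + 0.4715 + 0.2987 + 0.4715
  = 2.4917 bits

I(U;V) = H(U) + H(V) - H(U,V)
  = 1.5774 + 0.9950 - 2.4917
  = 0.0807 bits

No. I(U;V) = 0.0807 bits, which is ≤ 0.5 bits.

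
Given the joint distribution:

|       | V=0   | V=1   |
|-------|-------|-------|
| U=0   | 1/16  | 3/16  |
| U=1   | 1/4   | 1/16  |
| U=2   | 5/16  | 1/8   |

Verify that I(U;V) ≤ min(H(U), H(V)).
Marginal P(U) (row sums):
  P(U=0) = 1/16 + 3/16 = 1/4
  P(U=1) = 1/4 + 1/16 = 5/16
  P(U=2) = 5/16 + 1/8 = 7/16
Marginal P(V) (column sums):
  P(V=0) = 1/16 + 1/4 + 5/16 = 5/8
  P(V=1) = 3/16 + 1/16 + 1/8 = 3/8

H(U) = -[(1/4)·log₂(1/4) + (5/16)·log₂(5/16) + (7/16)·log₂(7/16)]
  = 0.5000 + 0.5244 + 0.5218
  = 1.5462 bits
H(V) = -[(5/8)·log₂(5/8) + (3/8)·log₂(3/8)]
  = 0.4238 + 0.5306
  = 0.9544 bits
H(U,V) = -[(1/16)·log₂(1/16) + (3/16)·log₂(3/16) + (1/4)·log₂(1/4) + (1/16)·log₂(1/16) + (5/16)·log₂(5/16) + (1/8)·log₂(1/8)]
  = 0.2500 + 0.4528 + 0.5000 + 0.2500 + 0.5244 + 0.3750
  = 2.3522 bits

I(U;V) = H(U) + H(V) - H(U,V)
  = 1.5462 + 0.9544 - 2.3522
  = 0.1484 bits

min(H(U), H(V)) = min(1.5462, 0.9544) = 0.9544 bits
Since 0.1484 ≤ 0.9544, the bound is satisfied ✓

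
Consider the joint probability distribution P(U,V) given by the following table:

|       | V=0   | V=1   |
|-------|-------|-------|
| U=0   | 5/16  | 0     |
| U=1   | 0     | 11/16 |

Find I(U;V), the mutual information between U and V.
Marginal P(U) (row sums):
  P(U=0) = 5/16 + 0 = 5/16
  P(U=1) = 0 + 11/16 = 11/16
Marginal P(V) (column sums):
  P(V=0) = 5/16 + 0 = 5/16
  P(V=1) = 0 + 11/16 = 11/16

H(U) = -[(5/16)·log₂(5/16) + (11/16)·log₂(11/16)]
  = 0.5244 + 0.3716
  = 0.8960 bits
H(V) = -[(5/16)·log₂(5/16) + (11/16)·log₂(11/16)]
  = 0.5244 + 0.3716
  = 0.8960 bits
H(U,V) = -[(5/16)·log₂(5/16) + (11/16)·log₂(11/16)]
  = 0.5244 + 0.3716
  = 0.8960 bits

I(U;V) = H(U) + H(V) - H(U,V)
  = 0.8960 + 0.8960 - 0.8960
  = 0.8960 bits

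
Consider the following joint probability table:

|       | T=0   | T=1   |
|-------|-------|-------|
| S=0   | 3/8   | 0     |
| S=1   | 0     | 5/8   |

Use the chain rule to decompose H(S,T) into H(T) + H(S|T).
By the chain rule: H(S,T) = H(T) + H(S|T)

Marginal P(T) (column sums):
  P(T=0) = 3/8 + 0 = 3/8
  P(T=1) = 0 + 5/8 = 5/8
H(T) = -[(3/8)·log₂(3/8) + (5/8)·log₂(5/8)]
  = 0.5306 + 0.4238
  = 0.9544 bits
H(S|T) = -Σ P(S,T)·log₂ P(S|T), where P(S|T) = P(S,T) / P(T)
  (cells with P(S,T) = 0 contribute 0)
  (S=0,T=0): P(S|T) = (3/8)/(3/8) = 1;  -(3/8)·log₂(1) = 0.0000
  (S=1,T=1): P(S|T) = (5/8)/(5/8) = 1;  -(5/8)·log₂(1) = 0.0000
H(S|T) = 0.0000 + 0.0000
  = 0.0000 bits

H(S,T) = H(T) + H(S|T) = 0.9544 + 0.0000 = 0.9544 bits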